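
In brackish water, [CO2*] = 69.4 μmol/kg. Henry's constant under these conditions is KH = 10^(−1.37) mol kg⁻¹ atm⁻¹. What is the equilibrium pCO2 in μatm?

pCO2 = 1630 μatm

KH = 10^(−1.37) = 4.266×10^-2 mol kg⁻¹ atm⁻¹
pCO2 = [CO2*]/KH = 69.4×10^-6 / 4.266×10^-2 = 1.63×10^-3 atm = 1630 μatm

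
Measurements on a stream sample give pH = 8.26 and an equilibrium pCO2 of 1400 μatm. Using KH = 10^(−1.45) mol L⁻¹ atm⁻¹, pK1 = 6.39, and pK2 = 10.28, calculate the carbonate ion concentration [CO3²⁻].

[CO2*] = KH · pCO2 = 10^(−1.45) × 1400×10^-6 = 4.967×10^-5 mol/L
α₀ = 1/(1 + K1/[H⁺] + K1K2/[H⁺]²) = 1/(1 + 10^+1.87 + 10^-0.15) = 0.01319
DIC = [CO2*]/α₀ = 4.967×10^-5 / 0.01319 = 3.767 mmol/L
[CO3²⁻] = α₂·DIC; α₂ = 0.009335, so [CO3²⁻] = 0.009335 × 3.767 = 0.0352 mmol/L

[CO3²⁻] = 0.0352 mmol/L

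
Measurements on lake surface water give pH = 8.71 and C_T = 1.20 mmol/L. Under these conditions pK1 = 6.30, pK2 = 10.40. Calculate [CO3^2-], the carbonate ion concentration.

[CO3²⁻] = 0.0239 mmol/L

α₂ = 1 / (1 + [H⁺]/K2 + [H⁺]²/(K1K2)) = 1 / (1 + 10^+1.69 + 10^-0.72)
   = 1 / (1 + 48.978 + 0.19055) = 1/50.168 = 0.01993
[CO3²⁻] = α₂ × DIC = 0.01993 × 1.20 = 0.0239 mmol/L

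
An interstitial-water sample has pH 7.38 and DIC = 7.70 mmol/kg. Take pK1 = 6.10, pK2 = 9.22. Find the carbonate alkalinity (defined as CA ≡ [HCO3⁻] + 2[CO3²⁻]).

CA = [HCO3⁻] + 2[CO3²⁻] = (α₁ + 2α₂)·DIC
At pH 7.38: [H⁺]/K1 = 10^-1.28 = 0.052481, K2/[H⁺] = 10^-1.84 = 0.014454
α₁ = 1/(1 + 0.052481 + 0.014454) = 1/1.0669 = 0.9373; α₂ = α₁·K2/[H⁺] = 0.01355
α₁ + 2α₂ = 0.9644
CA = 0.9644 × 7.70 = 7.43 mmol/kg

CA = 7.43 mmol/kg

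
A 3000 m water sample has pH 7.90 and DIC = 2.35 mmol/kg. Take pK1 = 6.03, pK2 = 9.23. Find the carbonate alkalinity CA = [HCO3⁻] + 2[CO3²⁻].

CA = 2.42 mmol/kg

CA = [HCO3⁻] + 2[CO3²⁻] = (α₁ + 2α₂)·DIC
At pH 7.90: [H⁺]/K1 = 10^-1.87 = 0.013490, K2/[H⁺] = 10^-1.33 = 0.046774
α₁ = 1/(1 + 0.013490 + 0.046774) = 1/1.0603 = 0.9432; α₂ = α₁·K2/[H⁺] = 0.04412
α₁ + 2α₂ = 1.0314
CA = 1.0314 × 2.35 = 2.42 mmol/kg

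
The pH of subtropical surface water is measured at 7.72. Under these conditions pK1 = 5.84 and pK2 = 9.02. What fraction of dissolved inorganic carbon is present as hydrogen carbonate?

α₁ = 0.940

α₁ = 1 / (1 + [H⁺]/K1 + K2/[H⁺]) = 1 / (1 + 10^-1.88 + 10^-1.30)
   = 1 / (1 + 0.013183 + 0.050119) = 1/1.0633 = 0.9405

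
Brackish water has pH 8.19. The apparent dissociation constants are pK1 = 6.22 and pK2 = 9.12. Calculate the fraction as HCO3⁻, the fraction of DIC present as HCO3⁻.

α₁ = 1 / (1 + [H⁺]/K1 + K2/[H⁺]) = 1 / (1 + 10^-1.97 + 10^-0.93)
   = 1 / (1 + 0.010715 + 0.11749) = 1/1.1282 = 0.8864

α₁ = 0.886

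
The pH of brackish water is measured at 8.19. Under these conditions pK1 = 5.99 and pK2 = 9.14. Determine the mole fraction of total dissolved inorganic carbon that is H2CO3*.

α₀ = 1 / (1 + K1/[H⁺] + K1K2/[H⁺]²) = 1 / (1 + 10^+2.20 + 10^+1.25)
   = 1 / (1 + 158.49 + 17.783) = 1/177.27 = 0.005641

α₀ = 0.00564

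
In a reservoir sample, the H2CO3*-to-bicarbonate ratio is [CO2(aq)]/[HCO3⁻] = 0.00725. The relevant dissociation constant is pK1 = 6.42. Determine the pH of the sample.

pH = 8.56

From K1 = [H⁺][HCO3⁻]/[CO2(aq)]:  pH = pK1 − log₁₀([CO2(aq)]/[HCO3⁻])
log₁₀(0.00725) = -2.140
pH = 6.42 − (-2.140) = 8.56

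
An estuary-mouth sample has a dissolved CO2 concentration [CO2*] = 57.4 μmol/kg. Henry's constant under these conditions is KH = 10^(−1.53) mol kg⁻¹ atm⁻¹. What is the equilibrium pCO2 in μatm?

pCO2 = 1940 μatm

KH = 10^(−1.53) = 2.951×10^-2 mol kg⁻¹ atm⁻¹
pCO2 = [CO2*]/KH = 57.4×10^-6 / 2.951×10^-2 = 1.94×10^-3 atm = 1940 μatm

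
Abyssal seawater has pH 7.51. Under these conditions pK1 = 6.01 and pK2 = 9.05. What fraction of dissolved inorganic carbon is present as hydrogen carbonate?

α₁ = 1 / (1 + [H⁺]/K1 + K2/[H⁺]) = 1 / (1 + 10^-1.50 + 10^-1.54)
   = 1 / (1 + 0.031623 + 0.028840) = 1/1.0605 = 0.9430

α₁ = 0.943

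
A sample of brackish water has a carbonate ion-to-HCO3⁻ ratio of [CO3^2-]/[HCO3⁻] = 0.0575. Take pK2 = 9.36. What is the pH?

From K2 = [H⁺][CO3^2-]/[HCO3⁻]:  pH = pK2 + log₁₀([CO3^2-]/[HCO3⁻])
log₁₀(0.0575) = -1.240
pH = 9.36 + (-1.240) = 8.12

pH = 8.12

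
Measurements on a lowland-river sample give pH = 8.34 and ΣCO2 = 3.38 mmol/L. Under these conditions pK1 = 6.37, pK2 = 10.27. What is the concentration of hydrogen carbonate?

[HCO3⁻] = 3.31 mmol/L

α₁ = 1 / (1 + [H⁺]/K1 + K2/[H⁺]) = 1 / (1 + 10^-1.97 + 10^-1.93)
   = 1 / (1 + 0.010715 + 0.011749) = 1/1.0225 = 0.9780
[HCO3⁻] = α₁ × DIC = 0.9780 × 3.38 = 3.31 mmol/L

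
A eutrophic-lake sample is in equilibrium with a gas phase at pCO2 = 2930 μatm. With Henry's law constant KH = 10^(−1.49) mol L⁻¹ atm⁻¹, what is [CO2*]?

[CO2*] = 94.8 μmol/L

KH = 10^(−1.49) = 3.236×10^-2 mol L⁻¹ atm⁻¹
[CO2*] = KH · pCO2 = 3.236×10^-2 × 2930×10^-6 atm = 9.48×10^-5 mol/L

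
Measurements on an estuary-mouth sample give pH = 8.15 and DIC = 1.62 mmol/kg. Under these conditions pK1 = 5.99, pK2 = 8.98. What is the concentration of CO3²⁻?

α₂ = 1 / (1 + [H⁺]/K2 + [H⁺]²/(K1K2)) = 1 / (1 + 10^+0.83 + 10^-1.33)
   = 1 / (1 + 6.7608 + 0.046774) = 1/7.8076 = 0.1281
[CO3²⁻] = α₂ × DIC = 0.1281 × 1.62 = 0.207 mmol/kg

[CO3²⁻] = 0.207 mmol/kg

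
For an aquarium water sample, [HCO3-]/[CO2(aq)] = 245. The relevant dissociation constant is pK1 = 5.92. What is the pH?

From K1 = [H⁺][HCO3-]/[CO2(aq)]:  pH = pK1 + log₁₀([HCO3-]/[CO2(aq)])
log₁₀(245) = +2.389
pH = 5.92 + (+2.389) = 8.31

pH = 8.31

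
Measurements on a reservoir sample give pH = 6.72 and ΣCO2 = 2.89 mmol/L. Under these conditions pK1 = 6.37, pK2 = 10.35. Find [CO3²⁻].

α₂ = 1 / (1 + [H⁺]/K2 + [H⁺]²/(K1K2)) = 1 / (1 + 10^+3.63 + 10^+3.28)
   = 1 / (1 + 4265.8 + 1905.5) = 1/6172.3 = 0.0001620
[CO3²⁻] = α₂ × DIC = 0.0001620 × 2.89 = 0.000468 mmol/L = 0.468 μmol/L

[CO3²⁻] = 0.468 μmol/L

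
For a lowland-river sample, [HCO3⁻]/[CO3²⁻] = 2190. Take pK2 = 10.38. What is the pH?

From K2 = [H⁺][CO3²⁻]/[HCO3⁻]:  pH = pK2 − log₁₀([HCO3⁻]/[CO3²⁻])
log₁₀(2190) = +3.340
pH = 10.38 − (+3.340) = 7.04

pH = 7.04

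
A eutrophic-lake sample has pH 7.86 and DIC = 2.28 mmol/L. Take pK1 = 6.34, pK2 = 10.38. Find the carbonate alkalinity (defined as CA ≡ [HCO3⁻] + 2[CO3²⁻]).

CA = [HCO3⁻] + 2[CO3²⁻] = (α₁ + 2α₂)·DIC
At pH 7.86: [H⁺]/K1 = 10^-1.52 = 0.030200, K2/[H⁺] = 10^-2.52 = 0.0030200
α₁ = 1/(1 + 0.030200 + 0.0030200) = 1/1.0332 = 0.9678; α₂ = α₁·K2/[H⁺] = 0.002923
α₁ + 2α₂ = 0.9737
CA = 0.9737 × 2.28 = 2.22 mmol/L

CA = 2.22 mmol/L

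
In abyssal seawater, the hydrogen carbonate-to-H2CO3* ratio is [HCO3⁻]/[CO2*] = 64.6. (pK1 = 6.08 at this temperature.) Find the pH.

From K1 = [H⁺][HCO3⁻]/[CO2*]:  pH = pK1 + log₁₀([HCO3⁻]/[CO2*])
log₁₀(64.6) = +1.810
pH = 6.08 + (+1.810) = 7.89

pH = 7.89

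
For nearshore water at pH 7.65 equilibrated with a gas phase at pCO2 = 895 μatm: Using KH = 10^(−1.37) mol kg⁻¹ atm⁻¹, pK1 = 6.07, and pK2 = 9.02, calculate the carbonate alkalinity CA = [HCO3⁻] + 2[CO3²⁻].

[CO2*] = KH · pCO2 = 10^(−1.37) × 895×10^-6 = 3.818×10^-5 mol/kg
α₀ = 1/(1 + K1/[H⁺] + K1K2/[H⁺]²) = 1/(1 + 10^+1.58 + 10^+0.21) = 0.02461
DIC = [CO2*]/α₀ = 3.818×10^-5 / 0.02461 = 1.552 mmol/kg
CA = (α₁ + 2α₂)·DIC = (0.9355 + 2×0.03991) × 1.552 = 1.58 mmol/kg

CA = 1.58 mmol/kg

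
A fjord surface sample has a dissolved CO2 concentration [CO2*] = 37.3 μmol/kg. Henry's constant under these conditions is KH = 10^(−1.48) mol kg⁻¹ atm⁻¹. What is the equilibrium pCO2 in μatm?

pCO2 = 1130 μatm

KH = 10^(−1.48) = 3.311×10^-2 mol kg⁻¹ atm⁻¹
pCO2 = [CO2*]/KH = 37.3×10^-6 / 3.311×10^-2 = 1.13×10^-3 atm = 1130 μatm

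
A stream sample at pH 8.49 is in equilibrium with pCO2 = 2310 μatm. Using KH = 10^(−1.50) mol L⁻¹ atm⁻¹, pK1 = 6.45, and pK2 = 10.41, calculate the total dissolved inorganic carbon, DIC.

[CO2*] = KH · pCO2 = 10^(−1.50) × 2310×10^-6 = 7.305×10^-5 mol/L
α₀ = 1/(1 + K1/[H⁺] + K1K2/[H⁺]²) = 1/(1 + 10^+2.04 + 10^+0.12) = 0.008931
DIC = [CO2*]/α₀ = 7.305×10^-5 / 0.008931 = 8.18 mmol/L

DIC = 8.18 mmol/L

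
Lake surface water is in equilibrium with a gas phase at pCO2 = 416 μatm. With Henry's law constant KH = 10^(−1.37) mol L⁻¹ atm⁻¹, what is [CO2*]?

KH = 10^(−1.37) = 4.266×10^-2 mol L⁻¹ atm⁻¹
[CO2*] = KH · pCO2 = 4.266×10^-2 × 416×10^-6 atm = 1.77×10^-5 mol/L

[CO2*] = 17.7 μmol/L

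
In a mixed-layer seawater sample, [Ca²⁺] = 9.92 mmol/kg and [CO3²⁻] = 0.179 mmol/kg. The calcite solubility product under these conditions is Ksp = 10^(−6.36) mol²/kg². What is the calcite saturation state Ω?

Ω = 4.07

Ksp = 10^(−6.36) = 4.365×10^-7
Ω = [Ca²⁺][CO3²⁻]/Ksp = (9.92×10^-3)(0.179×10^-3) / 4.365×10^-7 = 4.07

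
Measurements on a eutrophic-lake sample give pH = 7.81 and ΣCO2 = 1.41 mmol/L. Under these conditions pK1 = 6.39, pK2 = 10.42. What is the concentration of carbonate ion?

[CO3²⁻] = 3.33 μmol/L

α₂ = 1 / (1 + [H⁺]/K2 + [H⁺]²/(K1K2)) = 1 / (1 + 10^+2.61 + 10^+1.19)
   = 1 / (1 + 407.38 + 15.488) = 1/423.87 = 0.002359
[CO3²⁻] = α₂ × DIC = 0.002359 × 1.41 = 0.00333 mmol/L = 3.33 μmol/L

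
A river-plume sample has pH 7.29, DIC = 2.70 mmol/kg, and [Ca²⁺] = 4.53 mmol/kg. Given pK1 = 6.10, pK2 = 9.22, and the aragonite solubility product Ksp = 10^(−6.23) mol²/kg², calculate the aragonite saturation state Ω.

Ω = 0.227

α₂ = 1 / (1 + [H⁺]/K2 + [H⁺]²/(K1K2)) = 1 / (1 + 10^+1.93 + 10^+0.74)
   = 1 / (1 + 85.114 + 5.4954) = 1/91.609 = 0.01092
[CO3²⁻] = α₂ × DIC = 0.01092 × 2.70 = 0.02947 mmol/kg
Ksp = 10^(−6.23) = 5.888×10^-7
Ω = [Ca²⁺][CO3²⁻]/Ksp = (4.53×10^-3)(2.947×10^-5) / 5.888×10^-7 = 0.227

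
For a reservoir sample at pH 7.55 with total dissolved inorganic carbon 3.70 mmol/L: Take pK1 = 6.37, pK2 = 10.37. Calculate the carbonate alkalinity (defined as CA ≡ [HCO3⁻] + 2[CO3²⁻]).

CA = 3.48 mmol/L

CA = [HCO3⁻] + 2[CO3²⁻] = (α₁ + 2α₂)·DIC
At pH 7.55: [H⁺]/K1 = 10^-1.18 = 0.066069, K2/[H⁺] = 10^-2.82 = 0.0015136
α₁ = 1/(1 + 0.066069 + 0.0015136) = 1/1.0676 = 0.9367; α₂ = α₁·K2/[H⁺] = 0.001418
α₁ + 2α₂ = 0.9395
CA = 0.9395 × 3.70 = 3.48 mmol/L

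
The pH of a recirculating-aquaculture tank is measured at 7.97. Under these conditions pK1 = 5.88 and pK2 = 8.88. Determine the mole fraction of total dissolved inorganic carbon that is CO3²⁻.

α₂ = 1 / (1 + [H⁺]/K2 + [H⁺]²/(K1K2)) = 1 / (1 + 10^+0.91 + 10^-1.18)
   = 1 / (1 + 8.1283 + 0.066069) = 1/9.1944 = 0.1088

α₂ = 0.109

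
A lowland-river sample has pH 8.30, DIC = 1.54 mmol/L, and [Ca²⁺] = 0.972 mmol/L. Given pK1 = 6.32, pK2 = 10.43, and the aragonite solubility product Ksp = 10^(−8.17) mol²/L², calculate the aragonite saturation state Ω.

α₂ = 1 / (1 + [H⁺]/K2 + [H⁺]²/(K1K2)) = 1 / (1 + 10^+2.13 + 10^+0.15)
   = 1 / (1 + 134.90 + 1.4125) = 1/137.31 = 0.007283
[CO3²⁻] = α₂ × DIC = 0.007283 × 1.54 = 0.01122 mmol/L = 11.22 μmol/L
Ksp = 10^(−8.17) = 6.761×10^-9
Ω = [Ca²⁺][CO3²⁻]/Ksp = (0.972×10^-3)(1.122×10^-5) / 6.761×10^-9 = 1.61

Ω = 1.61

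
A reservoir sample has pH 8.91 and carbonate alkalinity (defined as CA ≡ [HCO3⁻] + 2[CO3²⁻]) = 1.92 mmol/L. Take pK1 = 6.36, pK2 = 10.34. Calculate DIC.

CA = [HCO3⁻] + 2[CO3²⁻] = (α₁ + 2α₂)·DIC
At pH 8.91: [H⁺]/K1 = 10^-2.55 = 0.0028184, K2/[H⁺] = 10^-1.43 = 0.037154
α₁ = 1/(1 + 0.0028184 + 0.037154) = 1/1.0400 = 0.9616; α₂ = α₁·K2/[H⁺] = 0.03573
α₁ + 2α₂ = 1.0330
DIC = CA / (α₁ + 2α₂) = 1.92 / 1.0330 = 1.86 mmol/L

DIC = 1.86 mmol/L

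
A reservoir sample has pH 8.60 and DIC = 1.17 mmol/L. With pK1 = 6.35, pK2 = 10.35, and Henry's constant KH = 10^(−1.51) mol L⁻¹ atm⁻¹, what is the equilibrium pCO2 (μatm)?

α₀ = 1 / (1 + K1/[H⁺] + K1K2/[H⁺]²) = 1 / (1 + 10^+2.25 + 10^+0.50)
   = 1 / (1 + 177.83 + 3.1623) = 1/181.99 = 0.005495
[CO2*] = α₀ × DIC = 0.005495 × 1.17 = 0.006429 mmol/L = 6.429 μmol/L
pCO2 = [CO2*]/KH = 6.429×10^-6 / 3.090×10^-2 = 208 μatm

pCO2 = 208 μatm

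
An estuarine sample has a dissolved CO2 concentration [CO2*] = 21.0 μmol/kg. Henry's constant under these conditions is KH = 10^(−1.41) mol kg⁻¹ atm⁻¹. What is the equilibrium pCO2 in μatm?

pCO2 = 540 μatm

KH = 10^(−1.41) = 3.890×10^-2 mol kg⁻¹ atm⁻¹
pCO2 = [CO2*]/KH = 21.0×10^-6 / 3.890×10^-2 = 5.40×10^-4 atm = 540 μatm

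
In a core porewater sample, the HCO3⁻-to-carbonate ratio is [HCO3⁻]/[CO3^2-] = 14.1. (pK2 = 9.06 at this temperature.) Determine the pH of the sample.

From K2 = [H⁺][CO3^2-]/[HCO3⁻]:  pH = pK2 − log₁₀([HCO3⁻]/[CO3^2-])
log₁₀(14.1) = +1.149
pH = 9.06 − (+1.149) = 7.91

pH = 7.91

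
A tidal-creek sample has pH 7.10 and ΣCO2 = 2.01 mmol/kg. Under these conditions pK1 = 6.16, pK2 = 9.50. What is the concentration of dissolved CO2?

[CO2*] = 0.206 mmol/kg

α₀ = 1 / (1 + K1/[H⁺] + K1K2/[H⁺]²) = 1 / (1 + 10^+0.94 + 10^-1.46)
   = 1 / (1 + 8.7096 + 0.034674) = 1/9.7443 = 0.1026
[CO2*] = α₀ × DIC = 0.1026 × 2.01 = 0.206 mmol/kg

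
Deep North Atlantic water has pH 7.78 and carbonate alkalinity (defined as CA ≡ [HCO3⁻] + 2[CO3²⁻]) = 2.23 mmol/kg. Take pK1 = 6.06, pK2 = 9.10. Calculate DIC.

CA = [HCO3⁻] + 2[CO3²⁻] = (α₁ + 2α₂)·DIC
At pH 7.78: [H⁺]/K1 = 10^-1.72 = 0.019055, K2/[H⁺] = 10^-1.32 = 0.047863
α₁ = 1/(1 + 0.019055 + 0.047863) = 1/1.0669 = 0.9373; α₂ = α₁·K2/[H⁺] = 0.04486
α₁ + 2α₂ = 1.0270
DIC = CA / (α₁ + 2α₂) = 2.23 / 1.0270 = 2.17 mmol/kg

DIC = 2.17 mmol/kg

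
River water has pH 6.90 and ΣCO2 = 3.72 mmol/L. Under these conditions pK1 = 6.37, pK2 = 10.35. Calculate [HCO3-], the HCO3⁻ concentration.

α₁ = 1 / (1 + [H⁺]/K1 + K2/[H⁺]) = 1 / (1 + 10^-0.53 + 10^-3.45)
   = 1 / (1 + 0.29512 + 0.00035481) = 1/1.2955 = 0.7719
[HCO3⁻] = α₁ × DIC = 0.7719 × 3.72 = 2.87 mmol/L

[HCO3⁻] = 2.87 mmol/L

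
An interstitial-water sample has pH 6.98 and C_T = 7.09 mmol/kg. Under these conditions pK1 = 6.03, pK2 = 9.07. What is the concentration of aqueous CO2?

α₀ = 1 / (1 + K1/[H⁺] + K1K2/[H⁺]²) = 1 / (1 + 10^+0.95 + 10^-1.14)
   = 1 / (1 + 8.9125 + 0.072444) = 1/9.9850 = 0.1002
[CO2*] = α₀ × DIC = 0.1002 × 7.09 = 0.710 mmol/kg

[CO2*] = 0.710 mmol/kg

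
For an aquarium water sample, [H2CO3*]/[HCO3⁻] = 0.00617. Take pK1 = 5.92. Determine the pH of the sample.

From K1 = [H⁺][HCO3⁻]/[H2CO3*]:  pH = pK1 − log₁₀([H2CO3*]/[HCO3⁻])
log₁₀(0.00617) = -2.210
pH = 5.92 − (-2.210) = 8.13

pH = 8.13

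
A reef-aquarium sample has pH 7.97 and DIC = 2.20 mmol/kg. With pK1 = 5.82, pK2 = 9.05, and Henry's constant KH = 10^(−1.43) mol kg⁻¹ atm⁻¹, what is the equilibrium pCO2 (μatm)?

pCO2 = 384 μatm

α₀ = 1 / (1 + K1/[H⁺] + K1K2/[H⁺]²) = 1 / (1 + 10^+2.15 + 10^+1.07)
   = 1 / (1 + 141.25 + 11.749) = 1/154.00 = 0.006493
[CO2*] = α₀ × DIC = 0.006493 × 2.20 = 0.01429 mmol/kg = 14.29 μmol/kg
pCO2 = [CO2*]/KH = 1.429×10^-5 / 3.715×10^-2 = 384 μatm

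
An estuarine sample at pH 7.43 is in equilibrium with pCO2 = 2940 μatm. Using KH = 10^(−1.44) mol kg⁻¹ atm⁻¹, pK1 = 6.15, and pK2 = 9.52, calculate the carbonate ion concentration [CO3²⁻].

[CO3²⁻] = 16.5 μmol/kg

[CO2*] = KH · pCO2 = 10^(−1.44) × 2940×10^-6 = 1.067×10^-4 mol/kg
α₀ = 1/(1 + K1/[H⁺] + K1K2/[H⁺]²) = 1/(1 + 10^+1.28 + 10^-0.81) = 0.04948
DIC = [CO2*]/α₀ = 1.067×10^-4 / 0.04948 = 2.157 mmol/kg
[CO3²⁻] = α₂·DIC; α₂ = 0.007664, so [CO3²⁻] = 0.007664 × 2.157 = 0.0165 mmol/kg = 16.5 μmol/kg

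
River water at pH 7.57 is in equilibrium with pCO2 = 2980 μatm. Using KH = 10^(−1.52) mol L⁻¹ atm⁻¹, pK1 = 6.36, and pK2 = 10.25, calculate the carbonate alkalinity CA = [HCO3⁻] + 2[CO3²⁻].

CA = 1.47 mmol/L

[CO2*] = KH · pCO2 = 10^(−1.52) × 2980×10^-6 = 8.999×10^-5 mol/L
α₀ = 1/(1 + K1/[H⁺] + K1K2/[H⁺]²) = 1/(1 + 10^+1.21 + 10^-1.47) = 0.05796
DIC = [CO2*]/α₀ = 8.999×10^-5 / 0.05796 = 1.553 mmol/L
CA = (α₁ + 2α₂)·DIC = (0.9401 + 2×0.001964) × 1.553 = 1.47 mmol/L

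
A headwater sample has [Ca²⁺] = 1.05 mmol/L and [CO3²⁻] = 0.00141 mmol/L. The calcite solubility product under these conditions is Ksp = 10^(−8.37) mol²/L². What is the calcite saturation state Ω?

Ksp = 10^(−8.37) = 4.266×10^-9
Ω = [Ca²⁺][CO3²⁻]/Ksp = (1.05×10^-3)(0.00141×10^-3) / 4.266×10^-9 = 0.347

Ω = 0.347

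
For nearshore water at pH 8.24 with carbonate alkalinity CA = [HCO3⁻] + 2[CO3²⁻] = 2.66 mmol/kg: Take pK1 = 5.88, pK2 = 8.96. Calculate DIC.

DIC = 2.30 mmol/kg

CA = [HCO3⁻] + 2[CO3²⁻] = (α₁ + 2α₂)·DIC
At pH 8.24: [H⁺]/K1 = 10^-2.36 = 0.0043652, K2/[H⁺] = 10^-0.72 = 0.19055
α₁ = 1/(1 + 0.0043652 + 0.19055) = 1/1.1949 = 0.8369; α₂ = α₁·K2/[H⁺] = 0.1595
α₁ + 2α₂ = 1.1558
DIC = CA / (α₁ + 2α₂) = 2.66 / 1.1558 = 2.30 mmol/kg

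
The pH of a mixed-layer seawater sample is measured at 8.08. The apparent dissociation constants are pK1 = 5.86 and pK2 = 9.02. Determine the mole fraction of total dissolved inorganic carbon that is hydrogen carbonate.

α₁ = 0.892

α₁ = 1 / (1 + [H⁺]/K1 + K2/[H⁺]) = 1 / (1 + 10^-2.22 + 10^-0.94)
   = 1 / (1 + 0.0060256 + 0.11482) = 1/1.1208 = 0.8922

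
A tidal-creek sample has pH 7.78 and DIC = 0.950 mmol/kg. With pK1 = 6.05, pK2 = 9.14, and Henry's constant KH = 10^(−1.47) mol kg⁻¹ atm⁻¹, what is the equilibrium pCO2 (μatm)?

pCO2 = 491 μatm

α₀ = 1 / (1 + K1/[H⁺] + K1K2/[H⁺]²) = 1 / (1 + 10^+1.73 + 10^+0.37)
   = 1 / (1 + 53.703 + 2.3442) = 1/57.047 = 0.01753
[CO2*] = α₀ × DIC = 0.01753 × 0.950 = 0.01665 mmol/kg = 16.65 μmol/kg
pCO2 = [CO2*]/KH = 1.665×10^-5 / 3.388×10^-2 = 491 μatm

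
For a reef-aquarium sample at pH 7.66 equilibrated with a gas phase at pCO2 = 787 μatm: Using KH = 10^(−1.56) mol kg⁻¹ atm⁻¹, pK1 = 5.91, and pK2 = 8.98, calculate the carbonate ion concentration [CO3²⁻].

[CO2*] = KH · pCO2 = 10^(−1.56) × 787×10^-6 = 2.168×10^-5 mol/kg
α₀ = 1/(1 + K1/[H⁺] + K1K2/[H⁺]²) = 1/(1 + 10^+1.75 + 10^+0.43) = 0.01669
DIC = [CO2*]/α₀ = 2.168×10^-5 / 0.01669 = 1.299 mmol/kg
[CO3²⁻] = α₂·DIC; α₂ = 0.04491, so [CO3²⁻] = 0.04491 × 1.299 = 0.0583 mmol/kg

[CO3²⁻] = 0.0583 mmol/kg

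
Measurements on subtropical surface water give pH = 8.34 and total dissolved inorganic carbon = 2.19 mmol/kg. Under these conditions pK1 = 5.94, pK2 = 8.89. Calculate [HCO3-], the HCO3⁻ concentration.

[HCO3⁻] = 1.70 mmol/kg

α₁ = 1 / (1 + [H⁺]/K1 + K2/[H⁺]) = 1 / (1 + 10^-2.40 + 10^-0.55)
   = 1 / (1 + 0.0039811 + 0.28184) = 1/1.2858 = 0.7777
[HCO3⁻] = α₁ × DIC = 0.7777 × 2.19 = 1.70 mmol/kg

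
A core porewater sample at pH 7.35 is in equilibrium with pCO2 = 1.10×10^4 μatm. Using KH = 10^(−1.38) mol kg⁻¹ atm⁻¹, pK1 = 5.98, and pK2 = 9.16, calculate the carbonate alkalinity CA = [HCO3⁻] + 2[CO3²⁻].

CA = 11.1 mmol/kg

[CO2*] = KH · pCO2 = 10^(−1.38) × 1.10×10^4×10^-6 = 4.586×10^-4 mol/kg
α₀ = 1/(1 + K1/[H⁺] + K1K2/[H⁺]²) = 1/(1 + 10^+1.37 + 10^-0.44) = 0.04031
DIC = [CO2*]/α₀ = 4.586×10^-4 / 0.04031 = 11.37 mmol/kg
CA = (α₁ + 2α₂)·DIC = (0.9450 + 2×0.01464) × 11.37 = 11.1 mmol/kg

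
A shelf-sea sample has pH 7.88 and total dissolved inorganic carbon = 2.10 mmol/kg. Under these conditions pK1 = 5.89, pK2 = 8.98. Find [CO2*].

[CO2*] = 19.7 μmol/kg

α₀ = 1 / (1 + K1/[H⁺] + K1K2/[H⁺]²) = 1 / (1 + 10^+1.99 + 10^+0.89)
   = 1 / (1 + 97.724 + 7.7625) = 1/106.49 = 0.009391
[CO2*] = α₀ × DIC = 0.009391 × 2.10 = 0.0197 mmol/kg = 19.7 μmol/kg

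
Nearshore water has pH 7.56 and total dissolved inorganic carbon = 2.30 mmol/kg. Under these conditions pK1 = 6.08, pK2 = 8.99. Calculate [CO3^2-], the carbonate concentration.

α₂ = 1 / (1 + [H⁺]/K2 + [H⁺]²/(K1K2)) = 1 / (1 + 10^+1.43 + 10^-0.05)
   = 1 / (1 + 26.915 + 0.89125) = 1/28.807 = 0.03471
[CO3²⁻] = α₂ × DIC = 0.03471 × 2.30 = 0.0798 mmol/kg

[CO3²⁻] = 0.0798 mmol/kg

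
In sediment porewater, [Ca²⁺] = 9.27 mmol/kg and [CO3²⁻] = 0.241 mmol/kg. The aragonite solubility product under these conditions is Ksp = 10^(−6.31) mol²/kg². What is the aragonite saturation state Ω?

Ksp = 10^(−6.31) = 4.898×10^-7
Ω = [Ca²⁺][CO3²⁻]/Ksp = (9.27×10^-3)(0.241×10^-3) / 4.898×10^-7 = 4.56

Ω = 4.56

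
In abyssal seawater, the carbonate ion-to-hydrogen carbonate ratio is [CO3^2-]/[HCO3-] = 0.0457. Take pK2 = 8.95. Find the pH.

pH = 7.61

From K2 = [H⁺][CO3^2-]/[HCO3-]:  pH = pK2 + log₁₀([CO3^2-]/[HCO3-])
log₁₀(0.0457) = -1.340
pH = 8.95 + (-1.340) = 7.61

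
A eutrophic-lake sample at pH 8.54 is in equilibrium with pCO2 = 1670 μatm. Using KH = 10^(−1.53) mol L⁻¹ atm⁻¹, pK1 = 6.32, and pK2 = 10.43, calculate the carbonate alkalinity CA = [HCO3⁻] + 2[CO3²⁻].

[CO2*] = KH · pCO2 = 10^(−1.53) × 1670×10^-6 = 4.929×10^-5 mol/L
α₀ = 1/(1 + K1/[H⁺] + K1K2/[H⁺]²) = 1/(1 + 10^+2.22 + 10^+0.33) = 0.005914
DIC = [CO2*]/α₀ = 4.929×10^-5 / 0.005914 = 8.334 mmol/L
CA = (α₁ + 2α₂)·DIC = (0.9814 + 2×0.01264) × 8.334 = 8.39 mmol/L

CA = 8.39 mmol/L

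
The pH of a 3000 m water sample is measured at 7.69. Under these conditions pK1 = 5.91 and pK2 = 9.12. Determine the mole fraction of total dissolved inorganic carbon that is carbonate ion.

α₂ = 1 / (1 + [H⁺]/K2 + [H⁺]²/(K1K2)) = 1 / (1 + 10^+1.43 + 10^-0.35)
   = 1 / (1 + 26.915 + 0.44668) = 1/28.362 = 0.03526

α₂ = 0.0353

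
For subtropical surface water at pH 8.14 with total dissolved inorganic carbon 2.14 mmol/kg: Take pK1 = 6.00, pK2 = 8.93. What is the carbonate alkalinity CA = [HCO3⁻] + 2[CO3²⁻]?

CA = 2.42 mmol/kg

CA = [HCO3⁻] + 2[CO3²⁻] = (α₁ + 2α₂)·DIC
At pH 8.14: [H⁺]/K1 = 10^-2.14 = 0.0072444, K2/[H⁺] = 10^-0.79 = 0.16218
α₁ = 1/(1 + 0.0072444 + 0.16218) = 1/1.1694 = 0.8551; α₂ = α₁·K2/[H⁺] = 0.1387
α₁ + 2α₂ = 1.1325
CA = 1.1325 × 2.14 = 2.42 mmol/kg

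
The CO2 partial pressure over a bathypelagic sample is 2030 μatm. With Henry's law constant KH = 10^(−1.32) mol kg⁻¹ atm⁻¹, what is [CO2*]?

KH = 10^(−1.32) = 4.786×10^-2 mol kg⁻¹ atm⁻¹
[CO2*] = KH · pCO2 = 4.786×10^-2 × 2030×10^-6 atm = 9.72×10^-5 mol/kg

[CO2*] = 97.2 μmol/kg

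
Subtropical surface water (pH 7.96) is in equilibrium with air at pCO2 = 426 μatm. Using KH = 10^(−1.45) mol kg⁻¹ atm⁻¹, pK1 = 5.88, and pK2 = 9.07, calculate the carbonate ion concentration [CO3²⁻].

[CO3²⁻] = 0.141 mmol/kg

[CO2*] = KH · pCO2 = 10^(−1.45) × 426×10^-6 = 1.512×10^-5 mol/kg
α₀ = 1/(1 + K1/[H⁺] + K1K2/[H⁺]²) = 1/(1 + 10^+2.08 + 10^+0.97) = 0.007659
DIC = [CO2*]/α₀ = 1.512×10^-5 / 0.007659 = 1.973 mmol/kg
[CO3²⁻] = α₂·DIC; α₂ = 0.07148, so [CO3²⁻] = 0.07148 × 1.973 = 0.141 mmol/kg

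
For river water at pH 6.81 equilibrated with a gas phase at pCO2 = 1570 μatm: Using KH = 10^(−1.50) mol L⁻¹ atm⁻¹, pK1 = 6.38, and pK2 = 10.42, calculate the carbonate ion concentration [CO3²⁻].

[CO2*] = KH · pCO2 = 10^(−1.50) × 1570×10^-6 = 4.965×10^-5 mol/L
α₀ = 1/(1 + K1/[H⁺] + K1K2/[H⁺]²) = 1/(1 + 10^+0.43 + 10^-3.18) = 0.2708
DIC = [CO2*]/α₀ = 4.965×10^-5 / 0.2708 = 0.1833 mmol/L
[CO3²⁻] = α₂·DIC; α₂ = 0.0001789, so [CO3²⁻] = 0.0001789 × 0.1833 = 3.28×10^-5 mmol/L = 0.0328 μmol/L

[CO3²⁻] = 0.0328 μmol/L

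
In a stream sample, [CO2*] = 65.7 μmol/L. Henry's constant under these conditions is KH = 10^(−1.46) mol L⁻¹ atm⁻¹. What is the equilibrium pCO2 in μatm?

KH = 10^(−1.46) = 3.467×10^-2 mol L⁻¹ atm⁻¹
pCO2 = [CO2*]/KH = 65.7×10^-6 / 3.467×10^-2 = 1.89×10^-3 atm = 1890 μatm

pCO2 = 1890 μatm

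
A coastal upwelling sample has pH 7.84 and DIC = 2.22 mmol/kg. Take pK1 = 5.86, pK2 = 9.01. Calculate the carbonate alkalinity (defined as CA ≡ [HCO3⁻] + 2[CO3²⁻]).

CA = 2.34 mmol/kg

CA = [HCO3⁻] + 2[CO3²⁻] = (α₁ + 2α₂)·DIC
At pH 7.84: [H⁺]/K1 = 10^-1.98 = 0.010471, K2/[H⁺] = 10^-1.17 = 0.067608
α₁ = 1/(1 + 0.010471 + 0.067608) = 1/1.0781 = 0.9276; α₂ = α₁·K2/[H⁺] = 0.06271
α₁ + 2α₂ = 1.0530
CA = 1.0530 × 2.22 = 2.34 mmol/kg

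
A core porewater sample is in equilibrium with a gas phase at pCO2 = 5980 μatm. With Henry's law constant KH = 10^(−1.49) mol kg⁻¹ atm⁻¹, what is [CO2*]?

KH = 10^(−1.49) = 3.236×10^-2 mol kg⁻¹ atm⁻¹
[CO2*] = KH · pCO2 = 3.236×10^-2 × 5980×10^-6 atm = 1.94×10^-4 mol/kg

[CO2*] = 194 μmol/kg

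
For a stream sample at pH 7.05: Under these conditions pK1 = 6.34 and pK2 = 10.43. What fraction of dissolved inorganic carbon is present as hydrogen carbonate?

α₁ = 1 / (1 + [H⁺]/K1 + K2/[H⁺]) = 1 / (1 + 10^-0.71 + 10^-3.38)
   = 1 / (1 + 0.19498 + 0.00041687) = 1/1.1954 = 0.8365

α₁ = 0.837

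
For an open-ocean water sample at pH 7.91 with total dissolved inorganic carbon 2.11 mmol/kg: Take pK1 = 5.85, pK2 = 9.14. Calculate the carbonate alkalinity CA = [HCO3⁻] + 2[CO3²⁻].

CA = [HCO3⁻] + 2[CO3²⁻] = (α₁ + 2α₂)·DIC
At pH 7.91: [H⁺]/K1 = 10^-2.06 = 0.0087096, K2/[H⁺] = 10^-1.23 = 0.058884
α₁ = 1/(1 + 0.0087096 + 0.058884) = 1/1.0676 = 0.9367; α₂ = α₁·K2/[H⁺] = 0.05516
α₁ + 2α₂ = 1.0470
CA = 1.0470 × 2.11 = 2.21 mmol/kg

CA = 2.21 mmol/kg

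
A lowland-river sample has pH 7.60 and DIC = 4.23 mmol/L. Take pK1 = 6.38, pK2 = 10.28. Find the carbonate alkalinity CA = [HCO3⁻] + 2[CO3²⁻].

CA = [HCO3⁻] + 2[CO3²⁻] = (α₁ + 2α₂)·DIC
At pH 7.60: [H⁺]/K1 = 10^-1.22 = 0.060256, K2/[H⁺] = 10^-2.68 = 0.0020893
α₁ = 1/(1 + 0.060256 + 0.0020893) = 1/1.0623 = 0.9413; α₂ = α₁·K2/[H⁺] = 0.001967
α₁ + 2α₂ = 0.9452
CA = 0.9452 × 4.23 = 4.00 mmol/L

CA = 4.00 mmol/L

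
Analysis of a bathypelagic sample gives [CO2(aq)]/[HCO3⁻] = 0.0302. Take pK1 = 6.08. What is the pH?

From K1 = [H⁺][HCO3⁻]/[CO2(aq)]:  pH = pK1 − log₁₀([CO2(aq)]/[HCO3⁻])
log₁₀(0.0302) = -1.520
pH = 6.08 − (-1.520) = 7.60

pH = 7.60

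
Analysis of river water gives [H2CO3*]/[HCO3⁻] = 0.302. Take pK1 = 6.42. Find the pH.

From K1 = [H⁺][HCO3⁻]/[H2CO3*]:  pH = pK1 − log₁₀([H2CO3*]/[HCO3⁻])
log₁₀(0.302) = -0.520
pH = 6.42 − (-0.520) = 6.94

pH = 6.94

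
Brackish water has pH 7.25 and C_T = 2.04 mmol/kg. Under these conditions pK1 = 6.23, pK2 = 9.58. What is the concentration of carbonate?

α₂ = 1 / (1 + [H⁺]/K2 + [H⁺]²/(K1K2)) = 1 / (1 + 10^+2.33 + 10^+1.31)
   = 1 / (1 + 213.80 + 20.417) = 1/235.21 = 0.004251
[CO3²⁻] = α₂ × DIC = 0.004251 × 2.04 = 0.00867 mmol/kg = 8.67 μmol/kg

[CO3²⁻] = 8.67 μmol/kg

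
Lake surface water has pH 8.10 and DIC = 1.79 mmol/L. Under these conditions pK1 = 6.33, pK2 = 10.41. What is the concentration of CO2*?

[CO2*] = 0.0297 mmol/L

α₀ = 1 / (1 + K1/[H⁺] + K1K2/[H⁺]²) = 1 / (1 + 10^+1.77 + 10^-0.54)
   = 1 / (1 + 58.884 + 0.28840) = 1/60.173 = 0.01662
[CO2*] = α₀ × DIC = 0.01662 × 1.79 = 0.0297 mmol/L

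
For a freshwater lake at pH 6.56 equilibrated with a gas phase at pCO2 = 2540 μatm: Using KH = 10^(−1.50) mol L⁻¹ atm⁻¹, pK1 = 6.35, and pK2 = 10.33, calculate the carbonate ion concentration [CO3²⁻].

[CO2*] = KH · pCO2 = 10^(−1.50) × 2540×10^-6 = 8.032×10^-5 mol/L
α₀ = 1/(1 + K1/[H⁺] + K1K2/[H⁺]²) = 1/(1 + 10^+0.21 + 10^-3.56) = 0.3814
DIC = [CO2*]/α₀ = 8.032×10^-5 / 0.3814 = 0.2106 mmol/L
[CO3²⁻] = α₂·DIC; α₂ = 0.0001050, so [CO3²⁻] = 0.0001050 × 0.2106 = 2.21×10^-5 mmol/L = 0.0221 μmol/L

[CO3²⁻] = 0.0221 μmol/L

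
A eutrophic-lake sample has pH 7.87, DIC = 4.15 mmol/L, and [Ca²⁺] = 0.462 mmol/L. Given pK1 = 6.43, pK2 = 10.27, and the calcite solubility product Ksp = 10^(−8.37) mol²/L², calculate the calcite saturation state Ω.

α₂ = 1 / (1 + [H⁺]/K2 + [H⁺]²/(K1K2)) = 1 / (1 + 10^+2.40 + 10^+0.96)
   = 1 / (1 + 251.19 + 9.1201) = 1/261.31 = 0.003827
[CO3²⁻] = α₂ × DIC = 0.003827 × 4.15 = 0.01588 mmol/L = 15.88 μmol/L
Ksp = 10^(−8.37) = 4.266×10^-9
Ω = [Ca²⁺][CO3²⁻]/Ksp = (0.462×10^-3)(1.588×10^-5) / 4.266×10^-9 = 1.72

Ω = 1.72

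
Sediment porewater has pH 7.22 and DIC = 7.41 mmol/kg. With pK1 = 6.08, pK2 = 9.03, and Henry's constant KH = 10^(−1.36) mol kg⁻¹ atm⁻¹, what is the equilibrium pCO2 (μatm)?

α₀ = 1 / (1 + K1/[H⁺] + K1K2/[H⁺]²) = 1 / (1 + 10^+1.14 + 10^-0.67)
   = 1 / (1 + 13.804 + 0.21380) = 1/15.018 = 0.06659
[CO2*] = α₀ × DIC = 0.06659 × 7.41 = 0.4934 mmol/kg
pCO2 = [CO2*]/KH = 4.934×10^-4 / 4.365×10^-2 = 1.13×10^4 μatm

pCO2 = 1.13×10^4 μatm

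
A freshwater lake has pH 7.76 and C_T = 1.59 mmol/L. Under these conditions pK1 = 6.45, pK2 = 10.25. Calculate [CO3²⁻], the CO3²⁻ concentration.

[CO3²⁻] = 4.89 μmol/L

α₂ = 1 / (1 + [H⁺]/K2 + [H⁺]²/(K1K2)) = 1 / (1 + 10^+2.49 + 10^+1.18)
   = 1 / (1 + 309.03 + 15.136) = 1/325.17 = 0.003075
[CO3²⁻] = α₂ × DIC = 0.003075 × 1.59 = 0.00489 mmol/L = 4.89 μmol/L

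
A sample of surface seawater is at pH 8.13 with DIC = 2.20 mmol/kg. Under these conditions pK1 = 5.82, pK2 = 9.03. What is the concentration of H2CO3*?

[CO2*] = 9.53 μmol/kg

α₀ = 1 / (1 + K1/[H⁺] + K1K2/[H⁺]²) = 1 / (1 + 10^+2.31 + 10^+1.41)
   = 1 / (1 + 204.17 + 25.704) = 1/230.88 = 0.004331
[CO2*] = α₀ × DIC = 0.004331 × 2.20 = 0.00953 mmol/kg = 9.53 μmol/kg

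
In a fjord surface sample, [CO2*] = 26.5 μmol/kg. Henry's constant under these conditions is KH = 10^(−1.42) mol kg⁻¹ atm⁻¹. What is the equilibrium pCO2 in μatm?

pCO2 = 697 μatm

KH = 10^(−1.42) = 3.802×10^-2 mol kg⁻¹ atm⁻¹
pCO2 = [CO2*]/KH = 26.5×10^-6 / 3.802×10^-2 = 6.97×10^-4 atm = 697 μatm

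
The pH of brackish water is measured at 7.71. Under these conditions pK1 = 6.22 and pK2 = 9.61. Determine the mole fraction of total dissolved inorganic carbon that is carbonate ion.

α₂ = 1 / (1 + [H⁺]/K2 + [H⁺]²/(K1K2)) = 1 / (1 + 10^+1.90 + 10^+0.41)
   = 1 / (1 + 79.433 + 2.5704) = 1/83.003 = 0.01205

α₂ = 0.0120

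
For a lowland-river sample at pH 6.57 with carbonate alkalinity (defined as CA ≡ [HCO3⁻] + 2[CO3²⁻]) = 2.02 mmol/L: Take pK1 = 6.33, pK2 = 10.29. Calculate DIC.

CA = [HCO3⁻] + 2[CO3²⁻] = (α₁ + 2α₂)·DIC
At pH 6.57: [H⁺]/K1 = 10^-0.24 = 0.57544, K2/[H⁺] = 10^-3.72 = 0.00019055
α₁ = 1/(1 + 0.57544 + 0.00019055) = 1/1.5756 = 0.6347; α₂ = α₁·K2/[H⁺] = 0.0001209
α₁ + 2α₂ = 0.6349
DIC = CA / (α₁ + 2α₂) = 2.02 / 0.6349 = 3.18 mmol/L

DIC = 3.18 mmol/L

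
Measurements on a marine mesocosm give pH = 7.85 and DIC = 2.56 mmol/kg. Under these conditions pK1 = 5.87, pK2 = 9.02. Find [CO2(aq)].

α₀ = 1 / (1 + K1/[H⁺] + K1K2/[H⁺]²) = 1 / (1 + 10^+1.98 + 10^+0.81)
   = 1 / (1 + 95.499 + 6.4565) = 1/102.96 = 0.009713
[CO2*] = α₀ × DIC = 0.009713 × 2.56 = 0.0249 mmol/kg

[CO2*] = 0.0249 mmol/kg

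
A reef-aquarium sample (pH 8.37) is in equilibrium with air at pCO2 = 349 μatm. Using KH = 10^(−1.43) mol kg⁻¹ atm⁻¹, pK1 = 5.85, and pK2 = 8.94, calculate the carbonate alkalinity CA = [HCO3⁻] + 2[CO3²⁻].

CA = 6.60 mmol/kg

[CO2*] = KH · pCO2 = 10^(−1.43) × 349×10^-6 = 1.297×10^-5 mol/kg
α₀ = 1/(1 + K1/[H⁺] + K1K2/[H⁺]²) = 1/(1 + 10^+2.52 + 10^+1.95) = 0.002374
DIC = [CO2*]/α₀ = 1.297×10^-5 / 0.002374 = 5.462 mmol/kg
CA = (α₁ + 2α₂)·DIC = (0.7861 + 2×0.2116) × 5.462 = 6.60 mmol/kg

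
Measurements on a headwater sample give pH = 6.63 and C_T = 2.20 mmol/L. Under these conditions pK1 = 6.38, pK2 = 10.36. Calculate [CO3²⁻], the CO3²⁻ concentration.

[CO3²⁻] = 0.262 μmol/L

α₂ = 1 / (1 + [H⁺]/K2 + [H⁺]²/(K1K2)) = 1 / (1 + 10^+3.73 + 10^+3.48)
   = 1 / (1 + 5370.3 + 3020.0) = 1/8391.3 = 0.0001192
[CO3²⁻] = α₂ × DIC = 0.0001192 × 2.20 = 0.000262 mmol/L = 0.262 μmol/L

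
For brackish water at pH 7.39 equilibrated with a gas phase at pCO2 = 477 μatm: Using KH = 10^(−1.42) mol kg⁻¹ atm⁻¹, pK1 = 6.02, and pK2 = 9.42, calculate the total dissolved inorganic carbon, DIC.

DIC = 0.447 mmol/kg

[CO2*] = KH · pCO2 = 10^(−1.42) × 477×10^-6 = 1.814×10^-5 mol/kg
α₀ = 1/(1 + K1/[H⁺] + K1K2/[H⁺]²) = 1/(1 + 10^+1.37 + 10^-0.66) = 0.04055
DIC = [CO2*]/α₀ = 1.814×10^-5 / 0.04055 = 0.447 mmol/kg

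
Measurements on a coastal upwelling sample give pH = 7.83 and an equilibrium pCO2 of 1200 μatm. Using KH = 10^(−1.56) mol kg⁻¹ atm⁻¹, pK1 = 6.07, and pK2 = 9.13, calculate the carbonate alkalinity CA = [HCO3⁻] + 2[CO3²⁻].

CA = 2.09 mmol/kg

[CO2*] = KH · pCO2 = 10^(−1.56) × 1200×10^-6 = 3.305×10^-5 mol/kg
α₀ = 1/(1 + K1/[H⁺] + K1K2/[H⁺]²) = 1/(1 + 10^+1.76 + 10^+0.46) = 0.01628
DIC = [CO2*]/α₀ = 3.305×10^-5 / 0.01628 = 2.030 mmol/kg
CA = (α₁ + 2α₂)·DIC = (0.9368 + 2×0.04695) × 2.030 = 2.09 mmol/kg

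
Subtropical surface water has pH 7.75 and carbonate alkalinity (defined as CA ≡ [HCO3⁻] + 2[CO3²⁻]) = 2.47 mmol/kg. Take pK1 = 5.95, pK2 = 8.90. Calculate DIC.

CA = [HCO3⁻] + 2[CO3²⁻] = (α₁ + 2α₂)·DIC
At pH 7.75: [H⁺]/K1 = 10^-1.80 = 0.015849, K2/[H⁺] = 10^-1.15 = 0.070795
α₁ = 1/(1 + 0.015849 + 0.070795) = 1/1.0866 = 0.9203; α₂ = α₁·K2/[H⁺] = 0.06515
α₁ + 2α₂ = 1.0506
DIC = CA / (α₁ + 2α₂) = 2.47 / 1.0506 = 2.35 mmol/kg

DIC = 2.35 mmol/kg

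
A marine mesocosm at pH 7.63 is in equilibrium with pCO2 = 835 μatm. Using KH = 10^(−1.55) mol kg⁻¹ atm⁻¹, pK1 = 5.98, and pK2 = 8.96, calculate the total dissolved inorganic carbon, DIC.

DIC = 1.12 mmol/kg

[CO2*] = KH · pCO2 = 10^(−1.55) × 835×10^-6 = 2.353×10^-5 mol/kg
α₀ = 1/(1 + K1/[H⁺] + K1K2/[H⁺]²) = 1/(1 + 10^+1.65 + 10^+0.32) = 0.02094
DIC = [CO2*]/α₀ = 2.353×10^-5 / 0.02094 = 1.12 mmol/kg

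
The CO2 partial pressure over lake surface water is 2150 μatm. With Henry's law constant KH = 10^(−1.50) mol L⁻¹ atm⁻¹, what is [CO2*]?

KH = 10^(−1.50) = 3.162×10^-2 mol L⁻¹ atm⁻¹
[CO2*] = KH · pCO2 = 3.162×10^-2 × 2150×10^-6 atm = 6.80×10^-5 mol/L

[CO2*] = 68.0 μmol/L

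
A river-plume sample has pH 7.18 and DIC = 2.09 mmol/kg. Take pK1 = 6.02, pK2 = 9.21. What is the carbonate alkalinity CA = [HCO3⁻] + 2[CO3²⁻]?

CA = [HCO3⁻] + 2[CO3²⁻] = (α₁ + 2α₂)·DIC
At pH 7.18: [H⁺]/K1 = 10^-1.16 = 0.069183, K2/[H⁺] = 10^-2.03 = 0.0093325
α₁ = 1/(1 + 0.069183 + 0.0093325) = 1/1.0785 = 0.9272; α₂ = α₁·K2/[H⁺] = 0.008653
α₁ + 2α₂ = 0.9445
CA = 0.9445 × 2.09 = 1.97 mmol/kg

CA = 1.97 mmol/kg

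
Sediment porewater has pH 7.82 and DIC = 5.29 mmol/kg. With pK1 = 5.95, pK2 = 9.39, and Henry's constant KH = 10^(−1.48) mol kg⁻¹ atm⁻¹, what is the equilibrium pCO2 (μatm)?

α₀ = 1 / (1 + K1/[H⁺] + K1K2/[H⁺]²) = 1 / (1 + 10^+1.87 + 10^+0.30)
   = 1 / (1 + 74.131 + 1.9953) = 1/77.126 = 0.01297
[CO2*] = α₀ × DIC = 0.01297 × 5.29 = 0.06859 mmol/kg
pCO2 = [CO2*]/KH = 6.859×10^-5 / 3.311×10^-2 = 2070 μatm

pCO2 = 2070 μatm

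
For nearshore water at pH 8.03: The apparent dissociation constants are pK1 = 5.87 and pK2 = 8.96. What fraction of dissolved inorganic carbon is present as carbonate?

α₂ = 0.104

α₂ = 1 / (1 + [H⁺]/K2 + [H⁺]²/(K1K2)) = 1 / (1 + 10^+0.93 + 10^-1.23)
   = 1 / (1 + 8.5114 + 0.058884) = 1/9.5703 = 0.1045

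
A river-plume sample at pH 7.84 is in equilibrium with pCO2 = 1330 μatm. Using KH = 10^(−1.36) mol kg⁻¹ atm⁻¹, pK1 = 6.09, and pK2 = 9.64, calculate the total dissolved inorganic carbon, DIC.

[CO2*] = KH · pCO2 = 10^(−1.36) × 1330×10^-6 = 5.806×10^-5 mol/kg
α₀ = 1/(1 + K1/[H⁺] + K1K2/[H⁺]²) = 1/(1 + 10^+1.75 + 10^-0.05) = 0.01720
DIC = [CO2*]/α₀ = 5.806×10^-5 / 0.01720 = 3.37 mmol/kg

DIC = 3.37 mmol/kg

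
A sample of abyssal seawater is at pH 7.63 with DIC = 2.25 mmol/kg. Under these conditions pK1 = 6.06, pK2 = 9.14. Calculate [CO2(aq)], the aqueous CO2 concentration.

[CO2*] = 0.0572 mmol/kg

α₀ = 1 / (1 + K1/[H⁺] + K1K2/[H⁺]²) = 1 / (1 + 10^+1.57 + 10^+0.06)
   = 1 / (1 + 37.154 + 1.1482) = 1/39.302 = 0.02544
[CO2*] = α₀ × DIC = 0.02544 × 2.25 = 0.0572 mmol/kg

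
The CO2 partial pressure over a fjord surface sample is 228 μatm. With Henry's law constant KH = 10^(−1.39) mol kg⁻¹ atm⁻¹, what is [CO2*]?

[CO2*] = 9.29 μmol/kg

KH = 10^(−1.39) = 4.074×10^-2 mol kg⁻¹ atm⁻¹
[CO2*] = KH · pCO2 = 4.074×10^-2 × 228×10^-6 atm = 9.29×10^-6 mol/kg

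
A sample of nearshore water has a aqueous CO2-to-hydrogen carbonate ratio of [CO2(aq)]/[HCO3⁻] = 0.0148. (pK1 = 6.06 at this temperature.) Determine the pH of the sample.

pH = 7.89

From K1 = [H⁺][HCO3⁻]/[CO2(aq)]:  pH = pK1 − log₁₀([CO2(aq)]/[HCO3⁻])
log₁₀(0.0148) = -1.830
pH = 6.06 − (-1.830) = 7.89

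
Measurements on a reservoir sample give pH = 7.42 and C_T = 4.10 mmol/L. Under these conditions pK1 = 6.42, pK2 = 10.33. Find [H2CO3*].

[CO2*] = 0.372 mmol/L

α₀ = 1 / (1 + K1/[H⁺] + K1K2/[H⁺]²) = 1 / (1 + 10^+1.00 + 10^-1.91)
   = 1 / (1 + 10.000 + 0.012303) = 1/11.012 = 0.09081
[CO2*] = α₀ × DIC = 0.09081 × 4.10 = 0.372 mmol/L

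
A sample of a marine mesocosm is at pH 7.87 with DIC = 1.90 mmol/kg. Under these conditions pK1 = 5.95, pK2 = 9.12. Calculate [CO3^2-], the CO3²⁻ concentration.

[CO3²⁻] = 0.100 mmol/kg

α₂ = 1 / (1 + [H⁺]/K2 + [H⁺]²/(K1K2)) = 1 / (1 + 10^+1.25 + 10^-0.67)
   = 1 / (1 + 17.783 + 0.21380) = 1/18.997 = 0.05264
[CO3²⁻] = α₂ × DIC = 0.05264 × 1.90 = 0.100 mmol/kg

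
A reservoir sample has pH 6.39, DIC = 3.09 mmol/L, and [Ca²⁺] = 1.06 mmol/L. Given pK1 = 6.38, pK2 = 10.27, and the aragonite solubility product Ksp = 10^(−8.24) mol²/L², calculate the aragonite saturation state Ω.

α₂ = 1 / (1 + [H⁺]/K2 + [H⁺]²/(K1K2)) = 1 / (1 + 10^+3.88 + 10^+3.87)
   = 1 / (1 + 7585.8 + 7413.1) = 1/1.5000×10^4 = 6.667×10^-5
[CO3²⁻] = α₂ × DIC = 6.667×10^-5 × 3.09 = 0.0002060 mmol/L = 0.2060 μmol/L
Ksp = 10^(−8.24) = 5.754×10^-9
Ω = [Ca²⁺][CO3²⁻]/Ksp = (1.06×10^-3)(2.060×10^-7) / 5.754×10^-9 = 0.0379

Ω = 0.0379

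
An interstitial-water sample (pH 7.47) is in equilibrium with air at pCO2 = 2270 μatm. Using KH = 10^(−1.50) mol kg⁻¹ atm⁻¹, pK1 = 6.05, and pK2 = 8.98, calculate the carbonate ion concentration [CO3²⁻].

[CO3²⁻] = 0.0583 mmol/kg

[CO2*] = KH · pCO2 = 10^(−1.50) × 2270×10^-6 = 7.178×10^-5 mol/kg
α₀ = 1/(1 + K1/[H⁺] + K1K2/[H⁺]²) = 1/(1 + 10^+1.42 + 10^-0.09) = 0.03557
DIC = [CO2*]/α₀ = 7.178×10^-5 / 0.03557 = 2.018 mmol/kg
[CO3²⁻] = α₂·DIC; α₂ = 0.02891, so [CO3²⁻] = 0.02891 × 2.018 = 0.0583 mmol/kg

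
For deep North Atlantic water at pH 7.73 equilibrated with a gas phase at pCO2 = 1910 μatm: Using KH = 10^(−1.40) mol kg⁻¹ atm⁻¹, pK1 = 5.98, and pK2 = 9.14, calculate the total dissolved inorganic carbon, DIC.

[CO2*] = KH · pCO2 = 10^(−1.40) × 1910×10^-6 = 7.604×10^-5 mol/kg
α₀ = 1/(1 + K1/[H⁺] + K1K2/[H⁺]²) = 1/(1 + 10^+1.75 + 10^+0.34) = 0.01683
DIC = [CO2*]/α₀ = 7.604×10^-5 / 0.01683 = 4.52 mmol/kg

DIC = 4.52 mmol/kg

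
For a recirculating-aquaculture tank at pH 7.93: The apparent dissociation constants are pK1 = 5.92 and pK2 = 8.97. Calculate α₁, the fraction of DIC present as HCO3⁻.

α₁ = 0.908

α₁ = 1 / (1 + [H⁺]/K1 + K2/[H⁺]) = 1 / (1 + 10^-2.01 + 10^-1.04)
   = 1 / (1 + 0.0097724 + 0.091201) = 1/1.1010 = 0.9083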